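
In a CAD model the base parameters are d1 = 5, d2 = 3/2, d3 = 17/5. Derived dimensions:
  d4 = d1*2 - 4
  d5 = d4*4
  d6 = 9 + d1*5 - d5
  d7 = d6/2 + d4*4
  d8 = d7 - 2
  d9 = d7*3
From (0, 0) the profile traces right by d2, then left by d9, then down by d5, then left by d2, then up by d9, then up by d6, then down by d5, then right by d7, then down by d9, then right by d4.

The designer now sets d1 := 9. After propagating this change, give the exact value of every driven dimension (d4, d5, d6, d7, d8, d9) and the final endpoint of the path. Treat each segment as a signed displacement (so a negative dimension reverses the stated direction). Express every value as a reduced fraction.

Apply edit: d1 := 9
  d4 = d1*2 - 4 = 14
  d5 = d4*4 = 56
  d6 = 9 + d1*5 - d5 = -2
  d7 = d6/2 + d4*4 = 55
  d8 = d7 - 2 = 53
  d9 = d7*3 = 165
Walk from origin (0, 0):
  seg 1: right by d2 = 3/2 → (3/2, 0)
  seg 2: left by d9 = 165 → (-327/2, 0)
  seg 3: down by d5 = 56 → (-327/2, -56)
  seg 4: left by d2 = 3/2 → (-165, -56)
  seg 5: up by d9 = 165 → (-165, 109)
  seg 6: up by d6 = -2 → (-165, 107)
  seg 7: down by d5 = 56 → (-165, 51)
  seg 8: right by d7 = 55 → (-110, 51)
  seg 9: down by d9 = 165 → (-110, -114)
  seg 10: right by d4 = 14 → (-96, -114)

d4 = 14
d5 = 56
d6 = -2
d7 = 55
d8 = 53
d9 = 165
endpoint = (-96, -114)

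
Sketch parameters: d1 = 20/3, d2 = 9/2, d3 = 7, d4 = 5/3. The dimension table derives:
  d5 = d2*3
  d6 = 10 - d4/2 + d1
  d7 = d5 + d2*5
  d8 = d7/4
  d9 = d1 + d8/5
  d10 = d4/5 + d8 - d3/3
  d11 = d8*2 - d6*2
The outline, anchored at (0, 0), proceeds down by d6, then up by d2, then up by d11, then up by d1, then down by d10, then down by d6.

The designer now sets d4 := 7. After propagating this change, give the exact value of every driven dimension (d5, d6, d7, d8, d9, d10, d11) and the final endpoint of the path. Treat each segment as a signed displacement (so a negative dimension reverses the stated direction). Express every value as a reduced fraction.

Apply edit: d4 := 7
  d5 = d2*3 = 27/2
  d6 = 10 - d4/2 + d1 = 79/6
  d7 = d5 + d2*5 = 36
  d8 = d7/4 = 9
  d9 = d1 + d8/5 = 127/15
  d10 = d4/5 + d8 - d3/3 = 121/15
  d11 = d8*2 - d6*2 = -25/3
Walk from origin (0, 0):
  seg 1: down by d6 = 79/6 → (0, -79/6)
  seg 2: up by d2 = 9/2 → (0, -26/3)
  seg 3: up by d11 = -25/3 → (0, -17)
  seg 4: up by d1 = 20/3 → (0, -31/3)
  seg 5: down by d10 = 121/15 → (0, -92/5)
  seg 6: down by d6 = 79/6 → (0, -947/30)

d5 = 27/2
d6 = 79/6
d7 = 36
d8 = 9
d9 = 127/15
d10 = 121/15
d11 = -25/3
endpoint = (0, -947/30)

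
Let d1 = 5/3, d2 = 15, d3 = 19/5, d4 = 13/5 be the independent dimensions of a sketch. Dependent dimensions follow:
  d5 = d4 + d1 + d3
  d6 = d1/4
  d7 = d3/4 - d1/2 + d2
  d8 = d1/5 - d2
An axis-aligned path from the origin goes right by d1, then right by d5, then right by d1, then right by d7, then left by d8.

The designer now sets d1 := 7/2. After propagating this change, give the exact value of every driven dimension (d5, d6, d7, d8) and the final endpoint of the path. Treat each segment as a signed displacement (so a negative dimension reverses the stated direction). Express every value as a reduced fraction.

Apply edit: d1 := 7/2
  d5 = d4 + d1 + d3 = 99/10
  d6 = d1/4 = 7/8
  d7 = d3/4 - d1/2 + d2 = 71/5
  d8 = d1/5 - d2 = -143/10
Walk from origin (0, 0):
  seg 1: right by d1 = 7/2 → (7/2, 0)
  seg 2: right by d5 = 99/10 → (67/5, 0)
  seg 3: right by d1 = 7/2 → (169/10, 0)
  seg 4: right by d7 = 71/5 → (311/10, 0)
  seg 5: left by d8 = -143/10 → (227/5, 0)

d5 = 99/10
d6 = 7/8
d7 = 71/5
d8 = -143/10
endpoint = (227/5, 0)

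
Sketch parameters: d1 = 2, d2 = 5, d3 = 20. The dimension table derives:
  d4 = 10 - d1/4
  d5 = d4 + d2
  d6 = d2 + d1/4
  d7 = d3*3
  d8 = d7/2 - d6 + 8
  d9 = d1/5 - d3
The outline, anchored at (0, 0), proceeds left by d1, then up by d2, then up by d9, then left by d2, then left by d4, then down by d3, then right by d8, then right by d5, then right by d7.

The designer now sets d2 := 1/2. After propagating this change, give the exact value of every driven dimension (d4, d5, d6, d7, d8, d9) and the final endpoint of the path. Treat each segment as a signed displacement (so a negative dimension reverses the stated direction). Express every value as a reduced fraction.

Apply edit: d2 := 1/2
  d4 = 10 - d1/4 = 19/2
  d5 = d4 + d2 = 10
  d6 = d2 + d1/4 = 1
  d7 = d3*3 = 60
  d8 = d7/2 - d6 + 8 = 37
  d9 = d1/5 - d3 = -98/5
Walk from origin (0, 0):
  seg 1: left by d1 = 2 → (-2, 0)
  seg 2: up by d2 = 1/2 → (-2, 1/2)
  seg 3: up by d9 = -98/5 → (-2, -191/10)
  seg 4: left by d2 = 1/2 → (-5/2, -191/10)
  seg 5: left by d4 = 19/2 → (-12, -191/10)
  seg 6: down by d3 = 20 → (-12, -391/10)
  seg 7: right by d8 = 37 → (25, -391/10)
  seg 8: right by d5 = 10 → (35, -391/10)
  seg 9: right by d7 = 60 → (95, -391/10)

d4 = 19/2
d5 = 10
d6 = 1
d7 = 60
d8 = 37
d9 = -98/5
endpoint = (95, -391/10)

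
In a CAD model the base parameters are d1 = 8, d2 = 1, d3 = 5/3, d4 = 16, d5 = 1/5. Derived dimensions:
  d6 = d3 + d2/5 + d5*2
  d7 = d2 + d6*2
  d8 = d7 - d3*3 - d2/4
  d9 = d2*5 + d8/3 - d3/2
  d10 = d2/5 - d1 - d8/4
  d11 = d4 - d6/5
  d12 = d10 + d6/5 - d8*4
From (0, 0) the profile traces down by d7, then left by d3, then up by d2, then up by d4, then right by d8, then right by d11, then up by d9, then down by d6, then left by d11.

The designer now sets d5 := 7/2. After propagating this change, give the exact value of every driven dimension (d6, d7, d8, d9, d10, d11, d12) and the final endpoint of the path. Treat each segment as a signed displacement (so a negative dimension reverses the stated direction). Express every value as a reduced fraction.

d6 = 133/15
d7 = 281/15
d8 = 809/60
d9 = 1559/180
d10 = -2681/240
d11 = 1067/75
d12 = -75997/1200
endpoint = (709/60, -349/180)

Apply edit: d5 := 7/2
  d6 = d3 + d2/5 + d5*2 = 133/15
  d7 = d2 + d6*2 = 281/15
  d8 = d7 - d3*3 - d2/4 = 809/60
  d9 = d2*5 + d8/3 - d3/2 = 1559/180
  d10 = d2/5 - d1 - d8/4 = -2681/240
  d11 = d4 - d6/5 = 1067/75
  d12 = d10 + d6/5 - d8*4 = -75997/1200
Walk from origin (0, 0):
  seg 1: down by d7 = 281/15 → (0, -281/15)
  seg 2: left by d3 = 5/3 → (-5/3, -281/15)
  seg 3: up by d2 = 1 → (-5/3, -266/15)
  seg 4: up by d4 = 16 → (-5/3, -26/15)
  seg 5: right by d8 = 809/60 → (709/60, -26/15)
  seg 6: right by d11 = 1067/75 → (7813/300, -26/15)
  seg 7: up by d9 = 1559/180 → (7813/300, 1247/180)
  seg 8: down by d6 = 133/15 → (7813/300, -349/180)
  seg 9: left by d11 = 1067/75 → (709/60, -349/180)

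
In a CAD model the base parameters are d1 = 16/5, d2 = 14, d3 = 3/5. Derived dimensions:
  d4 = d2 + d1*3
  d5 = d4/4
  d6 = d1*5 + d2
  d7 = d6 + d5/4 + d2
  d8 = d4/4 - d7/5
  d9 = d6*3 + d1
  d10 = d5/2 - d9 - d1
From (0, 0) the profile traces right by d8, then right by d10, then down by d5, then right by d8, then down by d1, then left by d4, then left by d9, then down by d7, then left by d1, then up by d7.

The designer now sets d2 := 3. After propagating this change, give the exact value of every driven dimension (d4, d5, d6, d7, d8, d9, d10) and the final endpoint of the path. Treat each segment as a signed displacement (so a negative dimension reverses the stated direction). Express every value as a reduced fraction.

d4 = 63/5
d5 = 63/20
d6 = 19
d7 = 1823/80
d8 = -563/400
d9 = 301/5
d10 = -2473/40
endpoint = (-3516/25, -127/20)

Apply edit: d2 := 3
  d4 = d2 + d1*3 = 63/5
  d5 = d4/4 = 63/20
  d6 = d1*5 + d2 = 19
  d7 = d6 + d5/4 + d2 = 1823/80
  d8 = d4/4 - d7/5 = -563/400
  d9 = d6*3 + d1 = 301/5
  d10 = d5/2 - d9 - d1 = -2473/40
Walk from origin (0, 0):
  seg 1: right by d8 = -563/400 → (-563/400, 0)
  seg 2: right by d10 = -2473/40 → (-25293/400, 0)
  seg 3: down by d5 = 63/20 → (-25293/400, -63/20)
  seg 4: right by d8 = -563/400 → (-1616/25, -63/20)
  seg 5: down by d1 = 16/5 → (-1616/25, -127/20)
  seg 6: left by d4 = 63/5 → (-1931/25, -127/20)
  seg 7: left by d9 = 301/5 → (-3436/25, -127/20)
  seg 8: down by d7 = 1823/80 → (-3436/25, -2331/80)
  seg 9: left by d1 = 16/5 → (-3516/25, -2331/80)
  seg 10: up by d7 = 1823/80 → (-3516/25, -127/20)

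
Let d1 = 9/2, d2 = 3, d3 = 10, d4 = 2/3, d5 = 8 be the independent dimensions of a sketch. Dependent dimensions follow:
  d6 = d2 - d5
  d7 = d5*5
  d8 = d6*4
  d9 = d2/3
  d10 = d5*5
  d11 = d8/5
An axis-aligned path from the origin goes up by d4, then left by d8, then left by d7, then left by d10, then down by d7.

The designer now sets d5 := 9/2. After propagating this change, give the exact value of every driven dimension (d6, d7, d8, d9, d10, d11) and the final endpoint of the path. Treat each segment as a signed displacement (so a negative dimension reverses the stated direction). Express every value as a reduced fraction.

Apply edit: d5 := 9/2
  d6 = d2 - d5 = -3/2
  d7 = d5*5 = 45/2
  d8 = d6*4 = -6
  d9 = d2/3 = 1
  d10 = d5*5 = 45/2
  d11 = d8/5 = -6/5
Walk from origin (0, 0):
  seg 1: up by d4 = 2/3 → (0, 2/3)
  seg 2: left by d8 = -6 → (6, 2/3)
  seg 3: left by d7 = 45/2 → (-33/2, 2/3)
  seg 4: left by d10 = 45/2 → (-39, 2/3)
  seg 5: down by d7 = 45/2 → (-39, -131/6)

d6 = -3/2
d7 = 45/2
d8 = -6
d9 = 1
d10 = 45/2
d11 = -6/5
endpoint = (-39, -131/6)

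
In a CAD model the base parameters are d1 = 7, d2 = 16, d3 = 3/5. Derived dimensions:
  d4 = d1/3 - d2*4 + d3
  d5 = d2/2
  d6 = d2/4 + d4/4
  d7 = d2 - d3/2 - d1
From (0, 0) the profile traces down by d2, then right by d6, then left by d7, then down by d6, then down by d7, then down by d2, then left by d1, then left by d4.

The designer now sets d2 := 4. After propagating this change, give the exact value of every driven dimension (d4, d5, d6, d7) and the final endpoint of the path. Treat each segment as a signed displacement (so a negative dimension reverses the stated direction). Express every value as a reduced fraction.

Apply edit: d2 := 4
  d4 = d1/3 - d2*4 + d3 = -196/15
  d5 = d2/2 = 2
  d6 = d2/4 + d4/4 = -34/15
  d7 = d2 - d3/2 - d1 = -33/10
Walk from origin (0, 0):
  seg 1: down by d2 = 4 → (0, -4)
  seg 2: right by d6 = -34/15 → (-34/15, -4)
  seg 3: left by d7 = -33/10 → (31/30, -4)
  seg 4: down by d6 = -34/15 → (31/30, -26/15)
  seg 5: down by d7 = -33/10 → (31/30, 47/30)
  seg 6: down by d2 = 4 → (31/30, -73/30)
  seg 7: left by d1 = 7 → (-179/30, -73/30)
  seg 8: left by d4 = -196/15 → (71/10, -73/30)

d4 = -196/15
d5 = 2
d6 = -34/15
d7 = -33/10
endpoint = (71/10, -73/30)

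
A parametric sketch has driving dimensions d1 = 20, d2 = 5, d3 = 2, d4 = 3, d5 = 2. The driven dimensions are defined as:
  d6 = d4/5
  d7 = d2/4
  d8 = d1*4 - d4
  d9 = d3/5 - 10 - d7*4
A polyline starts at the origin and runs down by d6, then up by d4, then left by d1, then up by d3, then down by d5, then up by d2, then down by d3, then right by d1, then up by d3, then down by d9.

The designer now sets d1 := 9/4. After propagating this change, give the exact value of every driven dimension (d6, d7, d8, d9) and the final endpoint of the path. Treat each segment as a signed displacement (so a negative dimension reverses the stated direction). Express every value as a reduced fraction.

d6 = 3/5
d7 = 5/4
d8 = 6
d9 = -73/5
endpoint = (0, 22)

Apply edit: d1 := 9/4
  d6 = d4/5 = 3/5
  d7 = d2/4 = 5/4
  d8 = d1*4 - d4 = 6
  d9 = d3/5 - 10 - d7*4 = -73/5
Walk from origin (0, 0):
  seg 1: down by d6 = 3/5 → (0, -3/5)
  seg 2: up by d4 = 3 → (0, 12/5)
  seg 3: left by d1 = 9/4 → (-9/4, 12/5)
  seg 4: up by d3 = 2 → (-9/4, 22/5)
  seg 5: down by d5 = 2 → (-9/4, 12/5)
  seg 6: up by d2 = 5 → (-9/4, 37/5)
  seg 7: down by d3 = 2 → (-9/4, 27/5)
  seg 8: right by d1 = 9/4 → (0, 27/5)
  seg 9: up by d3 = 2 → (0, 37/5)
  seg 10: down by d9 = -73/5 → (0, 22)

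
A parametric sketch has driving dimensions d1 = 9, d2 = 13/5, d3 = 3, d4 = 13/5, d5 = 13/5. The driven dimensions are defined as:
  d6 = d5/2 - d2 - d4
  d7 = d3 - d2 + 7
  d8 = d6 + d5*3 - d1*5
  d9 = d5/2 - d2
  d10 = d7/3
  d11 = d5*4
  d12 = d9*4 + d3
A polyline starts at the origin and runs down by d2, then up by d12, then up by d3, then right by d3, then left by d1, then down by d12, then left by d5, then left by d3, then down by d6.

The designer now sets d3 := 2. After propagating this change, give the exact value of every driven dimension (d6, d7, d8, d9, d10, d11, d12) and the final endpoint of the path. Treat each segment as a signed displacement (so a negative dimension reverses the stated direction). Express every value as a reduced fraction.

Apply edit: d3 := 2
  d6 = d5/2 - d2 - d4 = -39/10
  d7 = d3 - d2 + 7 = 32/5
  d8 = d6 + d5*3 - d1*5 = -411/10
  d9 = d5/2 - d2 = -13/10
  d10 = d7/3 = 32/15
  d11 = d5*4 = 52/5
  d12 = d9*4 + d3 = -16/5
Walk from origin (0, 0):
  seg 1: down by d2 = 13/5 → (0, -13/5)
  seg 2: up by d12 = -16/5 → (0, -29/5)
  seg 3: up by d3 = 2 → (0, -19/5)
  seg 4: right by d3 = 2 → (2, -19/5)
  seg 5: left by d1 = 9 → (-7, -19/5)
  seg 6: down by d12 = -16/5 → (-7, -3/5)
  seg 7: left by d5 = 13/5 → (-48/5, -3/5)
  seg 8: left by d3 = 2 → (-58/5, -3/5)
  seg 9: down by d6 = -39/10 → (-58/5, 33/10)

d6 = -39/10
d7 = 32/5
d8 = -411/10
d9 = -13/10
d10 = 32/15
d11 = 52/5
d12 = -16/5
endpoint = (-58/5, 33/10)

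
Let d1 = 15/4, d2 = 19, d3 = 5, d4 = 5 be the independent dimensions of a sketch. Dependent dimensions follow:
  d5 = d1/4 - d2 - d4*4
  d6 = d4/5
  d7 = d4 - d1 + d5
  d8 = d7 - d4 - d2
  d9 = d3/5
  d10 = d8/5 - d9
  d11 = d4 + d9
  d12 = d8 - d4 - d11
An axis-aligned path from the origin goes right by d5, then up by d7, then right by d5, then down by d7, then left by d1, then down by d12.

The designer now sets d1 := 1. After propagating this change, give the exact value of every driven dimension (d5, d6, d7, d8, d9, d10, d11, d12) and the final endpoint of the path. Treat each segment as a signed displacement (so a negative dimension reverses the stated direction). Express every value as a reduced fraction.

d5 = -155/4
d6 = 1
d7 = -139/4
d8 = -235/4
d9 = 1
d10 = -51/4
d11 = 6
d12 = -279/4
endpoint = (-157/2, 279/4)

Apply edit: d1 := 1
  d5 = d1/4 - d2 - d4*4 = -155/4
  d6 = d4/5 = 1
  d7 = d4 - d1 + d5 = -139/4
  d8 = d7 - d4 - d2 = -235/4
  d9 = d3/5 = 1
  d10 = d8/5 - d9 = -51/4
  d11 = d4 + d9 = 6
  d12 = d8 - d4 - d11 = -279/4
Walk from origin (0, 0):
  seg 1: right by d5 = -155/4 → (-155/4, 0)
  seg 2: up by d7 = -139/4 → (-155/4, -139/4)
  seg 3: right by d5 = -155/4 → (-155/2, -139/4)
  seg 4: down by d7 = -139/4 → (-155/2, 0)
  seg 5: left by d1 = 1 → (-157/2, 0)
  seg 6: down by d12 = -279/4 → (-157/2, 279/4)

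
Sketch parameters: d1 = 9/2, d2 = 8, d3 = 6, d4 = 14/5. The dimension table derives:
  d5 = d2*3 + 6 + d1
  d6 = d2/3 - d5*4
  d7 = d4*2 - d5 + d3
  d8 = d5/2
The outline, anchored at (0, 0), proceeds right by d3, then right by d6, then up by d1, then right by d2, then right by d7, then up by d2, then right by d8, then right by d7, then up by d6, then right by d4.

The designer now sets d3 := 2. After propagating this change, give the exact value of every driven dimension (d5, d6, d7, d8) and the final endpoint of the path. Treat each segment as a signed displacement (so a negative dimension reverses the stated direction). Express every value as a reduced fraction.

Apply edit: d3 := 2
  d5 = d2*3 + 6 + d1 = 69/2
  d6 = d2/3 - d5*4 = -406/3
  d7 = d4*2 - d5 + d3 = -269/10
  d8 = d5/2 = 69/4
Walk from origin (0, 0):
  seg 1: right by d3 = 2 → (2, 0)
  seg 2: right by d6 = -406/3 → (-400/3, 0)
  seg 3: up by d1 = 9/2 → (-400/3, 9/2)
  seg 4: right by d2 = 8 → (-376/3, 9/2)
  seg 5: right by d7 = -269/10 → (-4567/30, 9/2)
  seg 6: up by d2 = 8 → (-4567/30, 25/2)
  seg 7: right by d8 = 69/4 → (-8099/60, 25/2)
  seg 8: right by d7 = -269/10 → (-9713/60, 25/2)
  seg 9: up by d6 = -406/3 → (-9713/60, -737/6)
  seg 10: right by d4 = 14/5 → (-1909/12, -737/6)

d5 = 69/2
d6 = -406/3
d7 = -269/10
d8 = 69/4
endpoint = (-1909/12, -737/6)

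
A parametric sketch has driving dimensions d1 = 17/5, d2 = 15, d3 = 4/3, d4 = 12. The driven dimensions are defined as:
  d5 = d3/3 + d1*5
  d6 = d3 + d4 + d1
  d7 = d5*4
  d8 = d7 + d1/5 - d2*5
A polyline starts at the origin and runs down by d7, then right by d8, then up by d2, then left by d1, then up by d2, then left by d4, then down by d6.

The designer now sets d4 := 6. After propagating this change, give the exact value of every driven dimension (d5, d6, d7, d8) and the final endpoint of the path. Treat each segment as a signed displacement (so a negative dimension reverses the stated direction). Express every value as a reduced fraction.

d5 = 157/9
d6 = 161/15
d7 = 628/9
d8 = -1022/225
endpoint = (-3137/225, -2273/45)

Apply edit: d4 := 6
  d5 = d3/3 + d1*5 = 157/9
  d6 = d3 + d4 + d1 = 161/15
  d7 = d5*4 = 628/9
  d8 = d7 + d1/5 - d2*5 = -1022/225
Walk from origin (0, 0):
  seg 1: down by d7 = 628/9 → (0, -628/9)
  seg 2: right by d8 = -1022/225 → (-1022/225, -628/9)
  seg 3: up by d2 = 15 → (-1022/225, -493/9)
  seg 4: left by d1 = 17/5 → (-1787/225, -493/9)
  seg 5: up by d2 = 15 → (-1787/225, -358/9)
  seg 6: left by d4 = 6 → (-3137/225, -358/9)
  seg 7: down by d6 = 161/15 → (-3137/225, -2273/45)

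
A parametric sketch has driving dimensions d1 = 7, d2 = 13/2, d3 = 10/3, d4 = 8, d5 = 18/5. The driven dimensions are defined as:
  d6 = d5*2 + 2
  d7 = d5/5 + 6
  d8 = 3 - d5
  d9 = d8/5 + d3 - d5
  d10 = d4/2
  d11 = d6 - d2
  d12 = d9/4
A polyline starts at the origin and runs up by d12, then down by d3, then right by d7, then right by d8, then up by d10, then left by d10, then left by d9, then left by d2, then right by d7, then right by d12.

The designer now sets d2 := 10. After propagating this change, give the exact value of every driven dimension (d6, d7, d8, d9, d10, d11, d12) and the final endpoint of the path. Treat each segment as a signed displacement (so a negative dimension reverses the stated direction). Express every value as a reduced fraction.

d6 = 46/5
d7 = 168/25
d8 = -3/5
d9 = -29/75
d10 = 4
d11 = -4/5
d12 = -29/300
endpoint = (-87/100, 57/100)

Apply edit: d2 := 10
  d6 = d5*2 + 2 = 46/5
  d7 = d5/5 + 6 = 168/25
  d8 = 3 - d5 = -3/5
  d9 = d8/5 + d3 - d5 = -29/75
  d10 = d4/2 = 4
  d11 = d6 - d2 = -4/5
  d12 = d9/4 = -29/300
Walk from origin (0, 0):
  seg 1: up by d12 = -29/300 → (0, -29/300)
  seg 2: down by d3 = 10/3 → (0, -343/100)
  seg 3: right by d7 = 168/25 → (168/25, -343/100)
  seg 4: right by d8 = -3/5 → (153/25, -343/100)
  seg 5: up by d10 = 4 → (153/25, 57/100)
  seg 6: left by d10 = 4 → (53/25, 57/100)
  seg 7: left by d9 = -29/75 → (188/75, 57/100)
  seg 8: left by d2 = 10 → (-562/75, 57/100)
  seg 9: right by d7 = 168/25 → (-58/75, 57/100)
  seg 10: right by d12 = -29/300 → (-87/100, 57/100)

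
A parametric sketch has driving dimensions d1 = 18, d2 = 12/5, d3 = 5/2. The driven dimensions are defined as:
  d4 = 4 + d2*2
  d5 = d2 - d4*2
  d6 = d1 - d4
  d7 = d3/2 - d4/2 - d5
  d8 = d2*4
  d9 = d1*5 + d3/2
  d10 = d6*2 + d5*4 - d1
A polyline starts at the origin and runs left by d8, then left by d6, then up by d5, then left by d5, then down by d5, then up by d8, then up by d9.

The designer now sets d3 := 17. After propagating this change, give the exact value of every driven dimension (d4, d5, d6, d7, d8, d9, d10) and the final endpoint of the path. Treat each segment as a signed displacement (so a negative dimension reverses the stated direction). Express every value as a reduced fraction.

Apply edit: d3 := 17
  d4 = 4 + d2*2 = 44/5
  d5 = d2 - d4*2 = -76/5
  d6 = d1 - d4 = 46/5
  d7 = d3/2 - d4/2 - d5 = 193/10
  d8 = d2*4 = 48/5
  d9 = d1*5 + d3/2 = 197/2
  d10 = d6*2 + d5*4 - d1 = -302/5
Walk from origin (0, 0):
  seg 1: left by d8 = 48/5 → (-48/5, 0)
  seg 2: left by d6 = 46/5 → (-94/5, 0)
  seg 3: up by d5 = -76/5 → (-94/5, -76/5)
  seg 4: left by d5 = -76/5 → (-18/5, -76/5)
  seg 5: down by d5 = -76/5 → (-18/5, 0)
  seg 6: up by d8 = 48/5 → (-18/5, 48/5)
  seg 7: up by d9 = 197/2 → (-18/5, 1081/10)

d4 = 44/5
d5 = -76/5
d6 = 46/5
d7 = 193/10
d8 = 48/5
d9 = 197/2
d10 = -302/5
endpoint = (-18/5, 1081/10)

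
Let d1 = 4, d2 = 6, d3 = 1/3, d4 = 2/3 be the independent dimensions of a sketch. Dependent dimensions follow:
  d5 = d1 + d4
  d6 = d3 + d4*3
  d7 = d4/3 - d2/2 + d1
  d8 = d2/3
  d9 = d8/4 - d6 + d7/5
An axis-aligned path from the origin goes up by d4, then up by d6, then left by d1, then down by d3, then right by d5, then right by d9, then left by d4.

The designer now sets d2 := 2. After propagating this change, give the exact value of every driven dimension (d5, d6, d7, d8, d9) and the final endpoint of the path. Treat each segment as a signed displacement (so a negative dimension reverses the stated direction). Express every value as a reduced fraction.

d5 = 14/3
d6 = 7/3
d7 = 29/9
d8 = 2/3
d9 = -137/90
endpoint = (-137/90, 8/3)

Apply edit: d2 := 2
  d5 = d1 + d4 = 14/3
  d6 = d3 + d4*3 = 7/3
  d7 = d4/3 - d2/2 + d1 = 29/9
  d8 = d2/3 = 2/3
  d9 = d8/4 - d6 + d7/5 = -137/90
Walk from origin (0, 0):
  seg 1: up by d4 = 2/3 → (0, 2/3)
  seg 2: up by d6 = 7/3 → (0, 3)
  seg 3: left by d1 = 4 → (-4, 3)
  seg 4: down by d3 = 1/3 → (-4, 8/3)
  seg 5: right by d5 = 14/3 → (2/3, 8/3)
  seg 6: right by d9 = -137/90 → (-77/90, 8/3)
  seg 7: left by d4 = 2/3 → (-137/90, 8/3)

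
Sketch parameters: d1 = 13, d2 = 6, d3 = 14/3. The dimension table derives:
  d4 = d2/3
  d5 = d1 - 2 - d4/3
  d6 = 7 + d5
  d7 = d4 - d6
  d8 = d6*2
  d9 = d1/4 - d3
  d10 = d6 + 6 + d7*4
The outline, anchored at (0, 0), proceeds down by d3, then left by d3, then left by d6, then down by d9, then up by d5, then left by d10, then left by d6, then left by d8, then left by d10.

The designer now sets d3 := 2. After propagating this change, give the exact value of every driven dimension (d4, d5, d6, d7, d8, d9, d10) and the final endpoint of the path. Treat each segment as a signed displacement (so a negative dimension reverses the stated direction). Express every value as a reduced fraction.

d4 = 2
d5 = 31/3
d6 = 52/3
d7 = -46/3
d8 = 104/3
d9 = 5/4
d10 = -38
endpoint = (14/3, 85/12)

Apply edit: d3 := 2
  d4 = d2/3 = 2
  d5 = d1 - 2 - d4/3 = 31/3
  d6 = 7 + d5 = 52/3
  d7 = d4 - d6 = -46/3
  d8 = d6*2 = 104/3
  d9 = d1/4 - d3 = 5/4
  d10 = d6 + 6 + d7*4 = -38
Walk from origin (0, 0):
  seg 1: down by d3 = 2 → (0, -2)
  seg 2: left by d3 = 2 → (-2, -2)
  seg 3: left by d6 = 52/3 → (-58/3, -2)
  seg 4: down by d9 = 5/4 → (-58/3, -13/4)
  seg 5: up by d5 = 31/3 → (-58/3, 85/12)
  seg 6: left by d10 = -38 → (56/3, 85/12)
  seg 7: left by d6 = 52/3 → (4/3, 85/12)
  seg 8: left by d8 = 104/3 → (-100/3, 85/12)
  seg 9: left by d10 = -38 → (14/3, 85/12)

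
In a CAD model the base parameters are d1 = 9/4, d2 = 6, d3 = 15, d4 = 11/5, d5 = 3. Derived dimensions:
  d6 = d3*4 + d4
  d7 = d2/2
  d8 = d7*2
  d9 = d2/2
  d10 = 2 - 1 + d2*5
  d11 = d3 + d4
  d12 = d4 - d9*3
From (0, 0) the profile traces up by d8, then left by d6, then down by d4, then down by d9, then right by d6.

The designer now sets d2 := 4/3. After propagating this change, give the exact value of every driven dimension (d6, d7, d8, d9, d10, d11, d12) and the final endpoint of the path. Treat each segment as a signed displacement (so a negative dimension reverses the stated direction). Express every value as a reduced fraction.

d6 = 311/5
d7 = 2/3
d8 = 4/3
d9 = 2/3
d10 = 23/3
d11 = 86/5
d12 = 1/5
endpoint = (0, -23/15)

Apply edit: d2 := 4/3
  d6 = d3*4 + d4 = 311/5
  d7 = d2/2 = 2/3
  d8 = d7*2 = 4/3
  d9 = d2/2 = 2/3
  d10 = 2 - 1 + d2*5 = 23/3
  d11 = d3 + d4 = 86/5
  d12 = d4 - d9*3 = 1/5
Walk from origin (0, 0):
  seg 1: up by d8 = 4/3 → (0, 4/3)
  seg 2: left by d6 = 311/5 → (-311/5, 4/3)
  seg 3: down by d4 = 11/5 → (-311/5, -13/15)
  seg 4: down by d9 = 2/3 → (-311/5, -23/15)
  seg 5: right by d6 = 311/5 → (0, -23/15)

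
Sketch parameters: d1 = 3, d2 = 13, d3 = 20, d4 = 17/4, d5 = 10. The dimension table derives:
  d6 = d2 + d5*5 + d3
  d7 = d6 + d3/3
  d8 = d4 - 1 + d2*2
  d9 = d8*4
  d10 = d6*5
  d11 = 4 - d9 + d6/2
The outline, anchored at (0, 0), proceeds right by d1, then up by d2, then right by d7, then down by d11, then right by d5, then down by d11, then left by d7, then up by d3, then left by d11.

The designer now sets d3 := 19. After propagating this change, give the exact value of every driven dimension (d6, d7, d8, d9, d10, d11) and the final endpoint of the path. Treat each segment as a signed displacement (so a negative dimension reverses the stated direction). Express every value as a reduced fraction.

Apply edit: d3 := 19
  d6 = d2 + d5*5 + d3 = 82
  d7 = d6 + d3/3 = 265/3
  d8 = d4 - 1 + d2*2 = 117/4
  d9 = d8*4 = 117
  d10 = d6*5 = 410
  d11 = 4 - d9 + d6/2 = -72
Walk from origin (0, 0):
  seg 1: right by d1 = 3 → (3, 0)
  seg 2: up by d2 = 13 → (3, 13)
  seg 3: right by d7 = 265/3 → (274/3, 13)
  seg 4: down by d11 = -72 → (274/3, 85)
  seg 5: right by d5 = 10 → (304/3, 85)
  seg 6: down by d11 = -72 → (304/3, 157)
  seg 7: left by d7 = 265/3 → (13, 157)
  seg 8: up by d3 = 19 → (13, 176)
  seg 9: left by d11 = -72 → (85, 176)

d6 = 82
d7 = 265/3
d8 = 117/4
d9 = 117
d10 = 410
d11 = -72
endpoint = (85, 176)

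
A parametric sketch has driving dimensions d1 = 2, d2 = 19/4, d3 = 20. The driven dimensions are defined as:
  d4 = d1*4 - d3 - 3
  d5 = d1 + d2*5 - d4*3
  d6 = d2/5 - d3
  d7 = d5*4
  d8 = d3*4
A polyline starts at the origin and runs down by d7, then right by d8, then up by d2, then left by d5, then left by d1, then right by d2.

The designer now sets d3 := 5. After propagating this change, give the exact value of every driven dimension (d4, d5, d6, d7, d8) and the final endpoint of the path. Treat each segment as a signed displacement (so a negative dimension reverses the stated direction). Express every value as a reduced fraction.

d4 = 0
d5 = 103/4
d6 = -81/20
d7 = 103
d8 = 20
endpoint = (-3, -393/4)

Apply edit: d3 := 5
  d4 = d1*4 - d3 - 3 = 0
  d5 = d1 + d2*5 - d4*3 = 103/4
  d6 = d2/5 - d3 = -81/20
  d7 = d5*4 = 103
  d8 = d3*4 = 20
Walk from origin (0, 0):
  seg 1: down by d7 = 103 → (0, -103)
  seg 2: right by d8 = 20 → (20, -103)
  seg 3: up by d2 = 19/4 → (20, -393/4)
  seg 4: left by d5 = 103/4 → (-23/4, -393/4)
  seg 5: left by d1 = 2 → (-31/4, -393/4)
  seg 6: right by d2 = 19/4 → (-3, -393/4)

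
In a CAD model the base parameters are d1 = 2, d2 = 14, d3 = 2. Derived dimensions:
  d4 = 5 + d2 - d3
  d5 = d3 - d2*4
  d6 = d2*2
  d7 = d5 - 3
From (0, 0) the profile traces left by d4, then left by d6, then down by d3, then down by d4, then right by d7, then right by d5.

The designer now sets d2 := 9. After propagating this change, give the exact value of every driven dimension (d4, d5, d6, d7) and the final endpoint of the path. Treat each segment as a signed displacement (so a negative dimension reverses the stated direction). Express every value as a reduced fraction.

Apply edit: d2 := 9
  d4 = 5 + d2 - d3 = 12
  d5 = d3 - d2*4 = -34
  d6 = d2*2 = 18
  d7 = d5 - 3 = -37
Walk from origin (0, 0):
  seg 1: left by d4 = 12 → (-12, 0)
  seg 2: left by d6 = 18 → (-30, 0)
  seg 3: down by d3 = 2 → (-30, -2)
  seg 4: down by d4 = 12 → (-30, -14)
  seg 5: right by d7 = -37 → (-67, -14)
  seg 6: right by d5 = -34 → (-101, -14)

d4 = 12
d5 = -34
d6 = 18
d7 = -37
endpoint = (-101, -14)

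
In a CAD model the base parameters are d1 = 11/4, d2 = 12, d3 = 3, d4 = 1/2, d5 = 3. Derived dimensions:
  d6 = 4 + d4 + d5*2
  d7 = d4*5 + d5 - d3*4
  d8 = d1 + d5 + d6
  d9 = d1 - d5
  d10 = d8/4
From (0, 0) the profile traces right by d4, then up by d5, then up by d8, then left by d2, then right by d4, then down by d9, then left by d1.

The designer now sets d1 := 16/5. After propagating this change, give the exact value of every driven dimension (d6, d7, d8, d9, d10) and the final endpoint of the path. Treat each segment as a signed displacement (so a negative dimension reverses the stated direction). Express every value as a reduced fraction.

d6 = 21/2
d7 = -13/2
d8 = 167/10
d9 = 1/5
d10 = 167/40
endpoint = (-71/5, 39/2)

Apply edit: d1 := 16/5
  d6 = 4 + d4 + d5*2 = 21/2
  d7 = d4*5 + d5 - d3*4 = -13/2
  d8 = d1 + d5 + d6 = 167/10
  d9 = d1 - d5 = 1/5
  d10 = d8/4 = 167/40
Walk from origin (0, 0):
  seg 1: right by d4 = 1/2 → (1/2, 0)
  seg 2: up by d5 = 3 → (1/2, 3)
  seg 3: up by d8 = 167/10 → (1/2, 197/10)
  seg 4: left by d2 = 12 → (-23/2, 197/10)
  seg 5: right by d4 = 1/2 → (-11, 197/10)
  seg 6: down by d9 = 1/5 → (-11, 39/2)
  seg 7: left by d1 = 16/5 → (-71/5, 39/2)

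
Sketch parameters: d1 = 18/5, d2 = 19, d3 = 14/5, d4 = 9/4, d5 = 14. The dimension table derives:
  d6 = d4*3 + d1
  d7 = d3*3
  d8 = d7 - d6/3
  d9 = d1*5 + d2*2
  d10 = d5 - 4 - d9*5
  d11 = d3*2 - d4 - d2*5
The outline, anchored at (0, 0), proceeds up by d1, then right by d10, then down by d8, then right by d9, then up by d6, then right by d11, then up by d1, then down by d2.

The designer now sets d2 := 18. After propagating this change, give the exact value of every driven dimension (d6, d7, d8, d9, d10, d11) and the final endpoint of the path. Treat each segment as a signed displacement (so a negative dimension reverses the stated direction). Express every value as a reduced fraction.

d6 = 207/20
d7 = 42/5
d8 = 99/20
d9 = 54
d10 = -260
d11 = -1733/20
endpoint = (-5853/20, -27/5)

Apply edit: d2 := 18
  d6 = d4*3 + d1 = 207/20
  d7 = d3*3 = 42/5
  d8 = d7 - d6/3 = 99/20
  d9 = d1*5 + d2*2 = 54
  d10 = d5 - 4 - d9*5 = -260
  d11 = d3*2 - d4 - d2*5 = -1733/20
Walk from origin (0, 0):
  seg 1: up by d1 = 18/5 → (0, 18/5)
  seg 2: right by d10 = -260 → (-260, 18/5)
  seg 3: down by d8 = 99/20 → (-260, -27/20)
  seg 4: right by d9 = 54 → (-206, -27/20)
  seg 5: up by d6 = 207/20 → (-206, 9)
  seg 6: right by d11 = -1733/20 → (-5853/20, 9)
  seg 7: up by d1 = 18/5 → (-5853/20, 63/5)
  seg 8: down by d2 = 18 → (-5853/20, -27/5)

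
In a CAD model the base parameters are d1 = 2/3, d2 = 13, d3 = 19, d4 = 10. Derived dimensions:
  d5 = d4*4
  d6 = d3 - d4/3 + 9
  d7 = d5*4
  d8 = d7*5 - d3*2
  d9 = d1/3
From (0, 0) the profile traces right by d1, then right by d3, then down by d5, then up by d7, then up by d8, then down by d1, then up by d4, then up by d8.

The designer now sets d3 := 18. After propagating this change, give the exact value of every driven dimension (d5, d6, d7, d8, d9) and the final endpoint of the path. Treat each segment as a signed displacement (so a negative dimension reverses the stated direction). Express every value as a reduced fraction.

Apply edit: d3 := 18
  d5 = d4*4 = 40
  d6 = d3 - d4/3 + 9 = 71/3
  d7 = d5*4 = 160
  d8 = d7*5 - d3*2 = 764
  d9 = d1/3 = 2/9
Walk from origin (0, 0):
  seg 1: right by d1 = 2/3 → (2/3, 0)
  seg 2: right by d3 = 18 → (56/3, 0)
  seg 3: down by d5 = 40 → (56/3, -40)
  seg 4: up by d7 = 160 → (56/3, 120)
  seg 5: up by d8 = 764 → (56/3, 884)
  seg 6: down by d1 = 2/3 → (56/3, 2650/3)
  seg 7: up by d4 = 10 → (56/3, 2680/3)
  seg 8: up by d8 = 764 → (56/3, 4972/3)

d5 = 40
d6 = 71/3
d7 = 160
d8 = 764
d9 = 2/9
endpoint = (56/3, 4972/3)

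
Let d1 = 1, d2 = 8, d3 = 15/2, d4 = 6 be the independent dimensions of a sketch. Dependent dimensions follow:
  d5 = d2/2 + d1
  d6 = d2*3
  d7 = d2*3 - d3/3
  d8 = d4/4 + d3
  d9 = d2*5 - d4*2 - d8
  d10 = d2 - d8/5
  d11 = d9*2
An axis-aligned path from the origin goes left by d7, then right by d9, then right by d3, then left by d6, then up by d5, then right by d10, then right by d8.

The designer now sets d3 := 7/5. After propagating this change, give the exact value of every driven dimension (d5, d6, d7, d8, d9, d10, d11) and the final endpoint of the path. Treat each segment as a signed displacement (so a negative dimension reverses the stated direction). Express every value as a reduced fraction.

Apply edit: d3 := 7/5
  d5 = d2/2 + d1 = 5
  d6 = d2*3 = 24
  d7 = d2*3 - d3/3 = 353/15
  d8 = d4/4 + d3 = 29/10
  d9 = d2*5 - d4*2 - d8 = 251/10
  d10 = d2 - d8/5 = 371/50
  d11 = d9*2 = 251/5
Walk from origin (0, 0):
  seg 1: left by d7 = 353/15 → (-353/15, 0)
  seg 2: right by d9 = 251/10 → (47/30, 0)
  seg 3: right by d3 = 7/5 → (89/30, 0)
  seg 4: left by d6 = 24 → (-631/30, 0)
  seg 5: up by d5 = 5 → (-631/30, 5)
  seg 6: right by d10 = 371/50 → (-1021/75, 5)
  seg 7: right by d8 = 29/10 → (-1607/150, 5)

d5 = 5
d6 = 24
d7 = 353/15
d8 = 29/10
d9 = 251/10
d10 = 371/50
d11 = 251/5
endpoint = (-1607/150, 5)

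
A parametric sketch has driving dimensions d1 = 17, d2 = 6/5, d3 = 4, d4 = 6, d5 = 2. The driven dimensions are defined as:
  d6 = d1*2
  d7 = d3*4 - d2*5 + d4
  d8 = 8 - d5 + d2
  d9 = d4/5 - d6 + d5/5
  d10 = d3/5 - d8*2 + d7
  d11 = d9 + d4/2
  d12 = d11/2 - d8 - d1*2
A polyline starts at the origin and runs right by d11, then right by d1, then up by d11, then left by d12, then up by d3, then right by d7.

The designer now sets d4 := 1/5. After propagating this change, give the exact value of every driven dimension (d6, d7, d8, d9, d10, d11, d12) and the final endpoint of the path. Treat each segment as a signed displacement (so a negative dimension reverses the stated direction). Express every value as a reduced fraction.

Apply edit: d4 := 1/5
  d6 = d1*2 = 34
  d7 = d3*4 - d2*5 + d4 = 51/5
  d8 = 8 - d5 + d2 = 36/5
  d9 = d4/5 - d6 + d5/5 = -839/25
  d10 = d3/5 - d8*2 + d7 = -17/5
  d11 = d9 + d4/2 = -1673/50
  d12 = d11/2 - d8 - d1*2 = -5793/100
Walk from origin (0, 0):
  seg 1: right by d11 = -1673/50 → (-1673/50, 0)
  seg 2: right by d1 = 17 → (-823/50, 0)
  seg 3: up by d11 = -1673/50 → (-823/50, -1673/50)
  seg 4: left by d12 = -5793/100 → (4147/100, -1673/50)
  seg 5: up by d3 = 4 → (4147/100, -1473/50)
  seg 6: right by d7 = 51/5 → (5167/100, -1473/50)

d6 = 34
d7 = 51/5
d8 = 36/5
d9 = -839/25
d10 = -17/5
d11 = -1673/50
d12 = -5793/100
endpoint = (5167/100, -1473/50)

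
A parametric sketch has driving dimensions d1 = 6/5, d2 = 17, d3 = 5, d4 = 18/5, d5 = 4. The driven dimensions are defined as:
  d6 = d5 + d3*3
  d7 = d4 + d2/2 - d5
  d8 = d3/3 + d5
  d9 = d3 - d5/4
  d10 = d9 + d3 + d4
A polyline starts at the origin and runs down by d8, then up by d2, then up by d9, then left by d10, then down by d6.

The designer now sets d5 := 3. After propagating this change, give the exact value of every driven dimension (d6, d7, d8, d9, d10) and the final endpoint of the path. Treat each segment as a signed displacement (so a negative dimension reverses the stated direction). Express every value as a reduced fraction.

d6 = 18
d7 = 91/10
d8 = 14/3
d9 = 17/4
d10 = 257/20
endpoint = (-257/20, -17/12)

Apply edit: d5 := 3
  d6 = d5 + d3*3 = 18
  d7 = d4 + d2/2 - d5 = 91/10
  d8 = d3/3 + d5 = 14/3
  d9 = d3 - d5/4 = 17/4
  d10 = d9 + d3 + d4 = 257/20
Walk from origin (0, 0):
  seg 1: down by d8 = 14/3 → (0, -14/3)
  seg 2: up by d2 = 17 → (0, 37/3)
  seg 3: up by d9 = 17/4 → (0, 199/12)
  seg 4: left by d10 = 257/20 → (-257/20, 199/12)
  seg 5: down by d6 = 18 → (-257/20, -17/12)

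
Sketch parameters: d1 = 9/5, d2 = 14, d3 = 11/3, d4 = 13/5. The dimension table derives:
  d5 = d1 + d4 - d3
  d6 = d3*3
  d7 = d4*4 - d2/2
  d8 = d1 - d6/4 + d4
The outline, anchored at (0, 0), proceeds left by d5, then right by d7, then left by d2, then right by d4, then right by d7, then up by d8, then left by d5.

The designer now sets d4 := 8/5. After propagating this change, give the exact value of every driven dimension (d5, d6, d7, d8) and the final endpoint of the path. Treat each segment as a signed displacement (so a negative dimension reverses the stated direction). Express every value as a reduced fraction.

Apply edit: d4 := 8/5
  d5 = d1 + d4 - d3 = -4/15
  d6 = d3*3 = 11
  d7 = d4*4 - d2/2 = -3/5
  d8 = d1 - d6/4 + d4 = 13/20
Walk from origin (0, 0):
  seg 1: left by d5 = -4/15 → (4/15, 0)
  seg 2: right by d7 = -3/5 → (-1/3, 0)
  seg 3: left by d2 = 14 → (-43/3, 0)
  seg 4: right by d4 = 8/5 → (-191/15, 0)
  seg 5: right by d7 = -3/5 → (-40/3, 0)
  seg 6: up by d8 = 13/20 → (-40/3, 13/20)
  seg 7: left by d5 = -4/15 → (-196/15, 13/20)

d5 = -4/15
d6 = 11
d7 = -3/5
d8 = 13/20
endpoint = (-196/15, 13/20)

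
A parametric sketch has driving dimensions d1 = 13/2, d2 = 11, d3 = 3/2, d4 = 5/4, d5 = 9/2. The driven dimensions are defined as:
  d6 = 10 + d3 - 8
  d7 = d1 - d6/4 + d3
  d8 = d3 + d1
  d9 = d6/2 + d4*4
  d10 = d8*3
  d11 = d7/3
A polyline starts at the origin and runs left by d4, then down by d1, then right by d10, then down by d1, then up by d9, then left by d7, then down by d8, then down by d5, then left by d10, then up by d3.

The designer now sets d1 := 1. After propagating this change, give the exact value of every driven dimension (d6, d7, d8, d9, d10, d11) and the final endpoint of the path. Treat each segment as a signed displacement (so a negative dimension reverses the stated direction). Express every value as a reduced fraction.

d6 = 7/2
d7 = 13/8
d8 = 5/2
d9 = 27/4
d10 = 15/2
d11 = 13/24
endpoint = (-23/8, -3/4)

Apply edit: d1 := 1
  d6 = 10 + d3 - 8 = 7/2
  d7 = d1 - d6/4 + d3 = 13/8
  d8 = d3 + d1 = 5/2
  d9 = d6/2 + d4*4 = 27/4
  d10 = d8*3 = 15/2
  d11 = d7/3 = 13/24
Walk from origin (0, 0):
  seg 1: left by d4 = 5/4 → (-5/4, 0)
  seg 2: down by d1 = 1 → (-5/4, -1)
  seg 3: right by d10 = 15/2 → (25/4, -1)
  seg 4: down by d1 = 1 → (25/4, -2)
  seg 5: up by d9 = 27/4 → (25/4, 19/4)
  seg 6: left by d7 = 13/8 → (37/8, 19/4)
  seg 7: down by d8 = 5/2 → (37/8, 9/4)
  seg 8: down by d5 = 9/2 → (37/8, -9/4)
  seg 9: left by d10 = 15/2 → (-23/8, -9/4)
  seg 10: up by d3 = 3/2 → (-23/8, -3/4)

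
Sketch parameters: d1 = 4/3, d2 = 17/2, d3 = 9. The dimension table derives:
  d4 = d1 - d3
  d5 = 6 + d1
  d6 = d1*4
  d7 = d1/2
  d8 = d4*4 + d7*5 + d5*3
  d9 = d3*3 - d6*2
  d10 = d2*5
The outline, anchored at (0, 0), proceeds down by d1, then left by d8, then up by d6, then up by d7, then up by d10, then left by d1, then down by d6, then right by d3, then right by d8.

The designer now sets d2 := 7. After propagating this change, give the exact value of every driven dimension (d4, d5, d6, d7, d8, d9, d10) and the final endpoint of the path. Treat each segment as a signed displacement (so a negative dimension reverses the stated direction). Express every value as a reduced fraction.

d4 = -23/3
d5 = 22/3
d6 = 16/3
d7 = 2/3
d8 = -16/3
d9 = 49/3
d10 = 35
endpoint = (23/3, 103/3)

Apply edit: d2 := 7
  d4 = d1 - d3 = -23/3
  d5 = 6 + d1 = 22/3
  d6 = d1*4 = 16/3
  d7 = d1/2 = 2/3
  d8 = d4*4 + d7*5 + d5*3 = -16/3
  d9 = d3*3 - d6*2 = 49/3
  d10 = d2*5 = 35
Walk from origin (0, 0):
  seg 1: down by d1 = 4/3 → (0, -4/3)
  seg 2: left by d8 = -16/3 → (16/3, -4/3)
  seg 3: up by d6 = 16/3 → (16/3, 4)
  seg 4: up by d7 = 2/3 → (16/3, 14/3)
  seg 5: up by d10 = 35 → (16/3, 119/3)
  seg 6: left by d1 = 4/3 → (4, 119/3)
  seg 7: down by d6 = 16/3 → (4, 103/3)
  seg 8: right by d3 = 9 → (13, 103/3)
  seg 9: right by d8 = -16/3 → (23/3, 103/3)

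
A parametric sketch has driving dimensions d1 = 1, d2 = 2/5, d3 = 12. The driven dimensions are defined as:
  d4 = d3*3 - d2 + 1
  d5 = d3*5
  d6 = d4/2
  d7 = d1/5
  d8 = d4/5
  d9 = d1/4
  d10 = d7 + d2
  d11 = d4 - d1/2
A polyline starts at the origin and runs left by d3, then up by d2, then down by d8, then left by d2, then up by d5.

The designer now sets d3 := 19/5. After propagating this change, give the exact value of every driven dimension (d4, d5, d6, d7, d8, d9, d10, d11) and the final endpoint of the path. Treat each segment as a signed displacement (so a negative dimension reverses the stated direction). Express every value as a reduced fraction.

Apply edit: d3 := 19/5
  d4 = d3*3 - d2 + 1 = 12
  d5 = d3*5 = 19
  d6 = d4/2 = 6
  d7 = d1/5 = 1/5
  d8 = d4/5 = 12/5
  d9 = d1/4 = 1/4
  d10 = d7 + d2 = 3/5
  d11 = d4 - d1/2 = 23/2
Walk from origin (0, 0):
  seg 1: left by d3 = 19/5 → (-19/5, 0)
  seg 2: up by d2 = 2/5 → (-19/5, 2/5)
  seg 3: down by d8 = 12/5 → (-19/5, -2)
  seg 4: left by d2 = 2/5 → (-21/5, -2)
  seg 5: up by d5 = 19 → (-21/5, 17)

d4 = 12
d5 = 19
d6 = 6
d7 = 1/5
d8 = 12/5
d9 = 1/4
d10 = 3/5
d11 = 23/2
endpoint = (-21/5, 17)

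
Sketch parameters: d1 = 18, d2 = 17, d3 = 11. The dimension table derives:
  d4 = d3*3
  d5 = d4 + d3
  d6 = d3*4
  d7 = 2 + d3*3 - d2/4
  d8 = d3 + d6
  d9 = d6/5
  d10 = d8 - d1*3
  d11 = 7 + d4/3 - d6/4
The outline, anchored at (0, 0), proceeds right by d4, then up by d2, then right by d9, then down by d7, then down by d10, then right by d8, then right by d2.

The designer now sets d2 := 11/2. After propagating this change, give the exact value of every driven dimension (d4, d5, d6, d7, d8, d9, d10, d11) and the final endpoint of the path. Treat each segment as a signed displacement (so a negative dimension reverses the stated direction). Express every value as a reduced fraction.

Apply edit: d2 := 11/2
  d4 = d3*3 = 33
  d5 = d4 + d3 = 44
  d6 = d3*4 = 44
  d7 = 2 + d3*3 - d2/4 = 269/8
  d8 = d3 + d6 = 55
  d9 = d6/5 = 44/5
  d10 = d8 - d1*3 = 1
  d11 = 7 + d4/3 - d6/4 = 7
Walk from origin (0, 0):
  seg 1: right by d4 = 33 → (33, 0)
  seg 2: up by d2 = 11/2 → (33, 11/2)
  seg 3: right by d9 = 44/5 → (209/5, 11/2)
  seg 4: down by d7 = 269/8 → (209/5, -225/8)
  seg 5: down by d10 = 1 → (209/5, -233/8)
  seg 6: right by d8 = 55 → (484/5, -233/8)
  seg 7: right by d2 = 11/2 → (1023/10, -233/8)

d4 = 33
d5 = 44
d6 = 44
d7 = 269/8
d8 = 55
d9 = 44/5
d10 = 1
d11 = 7
endpoint = (1023/10, -233/8)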